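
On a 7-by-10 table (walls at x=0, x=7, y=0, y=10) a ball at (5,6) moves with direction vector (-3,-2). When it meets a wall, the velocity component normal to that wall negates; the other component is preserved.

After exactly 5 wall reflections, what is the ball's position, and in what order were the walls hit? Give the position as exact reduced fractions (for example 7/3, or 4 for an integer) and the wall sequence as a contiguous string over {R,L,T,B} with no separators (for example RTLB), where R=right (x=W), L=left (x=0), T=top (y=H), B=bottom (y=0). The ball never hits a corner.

1. t=5/3 → L at (0,8/3); v=(3,-2)
2. t=4/3 → B at (4,0); v=(3,2)
3. t=1 → R at (7,2); v=(-3,2)
4. t=7/3 → L at (0,20/3); v=(3,2)
5. t=5/3 → T at (5,10); v=(3,-2)

Final position: (5,10)
Wall sequence: LBRLT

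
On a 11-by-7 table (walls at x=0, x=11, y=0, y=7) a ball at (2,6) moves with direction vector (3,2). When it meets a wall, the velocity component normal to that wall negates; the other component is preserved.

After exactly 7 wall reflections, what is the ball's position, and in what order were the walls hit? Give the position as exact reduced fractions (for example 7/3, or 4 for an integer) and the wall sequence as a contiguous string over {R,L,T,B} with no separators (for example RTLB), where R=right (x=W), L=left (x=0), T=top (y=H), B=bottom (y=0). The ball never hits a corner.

1. t=1/2 → T at (7/2,7); v=(3,-2)
2. t=5/2 → R at (11,2); v=(-3,-2)
3. t=1 → B at (8,0); v=(-3,2)
4. t=8/3 → L at (0,16/3); v=(3,2)
5. t=5/6 → T at (5/2,7); v=(3,-2)
6. t=17/6 → R at (11,4/3); v=(-3,-2)
7. t=2/3 → B at (9,0); v=(-3,2)

Final position: (9,0)
Wall sequence: TRBLTRB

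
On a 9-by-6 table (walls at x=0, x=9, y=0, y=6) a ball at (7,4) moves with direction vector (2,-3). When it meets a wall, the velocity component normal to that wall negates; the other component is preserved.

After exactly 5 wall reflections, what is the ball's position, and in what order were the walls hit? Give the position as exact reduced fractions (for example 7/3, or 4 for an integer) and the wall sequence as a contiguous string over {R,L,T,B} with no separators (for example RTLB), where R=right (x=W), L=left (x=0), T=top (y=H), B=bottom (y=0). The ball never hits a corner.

1. t=1 → R at (9,1); v=(-2,-3)
2. t=1/3 → B at (25/3,0); v=(-2,3)
3. t=2 → T at (13/3,6); v=(-2,-3)
4. t=2 → B at (1/3,0); v=(-2,3)
5. t=1/6 → L at (0,1/2); v=(2,3)

Final position: (0,1/2)
Wall sequence: RBTBL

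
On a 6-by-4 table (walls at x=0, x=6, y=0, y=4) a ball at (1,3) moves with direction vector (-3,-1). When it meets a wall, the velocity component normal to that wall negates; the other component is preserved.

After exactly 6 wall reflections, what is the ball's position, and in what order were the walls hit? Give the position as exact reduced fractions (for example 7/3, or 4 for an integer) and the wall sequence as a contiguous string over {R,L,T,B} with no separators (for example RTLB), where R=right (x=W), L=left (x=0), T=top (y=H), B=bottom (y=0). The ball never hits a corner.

Final position: (4,4)
Wall sequence: LRBLRT

1. t=1/3 → L at (0,8/3); v=(3,-1)
2. t=2 → R at (6,2/3); v=(-3,-1)
3. t=2/3 → B at (4,0); v=(-3,1)
4. t=4/3 → L at (0,4/3); v=(3,1)
5. t=2 → R at (6,10/3); v=(-3,1)
6. t=2/3 → T at (4,4); v=(-3,-1)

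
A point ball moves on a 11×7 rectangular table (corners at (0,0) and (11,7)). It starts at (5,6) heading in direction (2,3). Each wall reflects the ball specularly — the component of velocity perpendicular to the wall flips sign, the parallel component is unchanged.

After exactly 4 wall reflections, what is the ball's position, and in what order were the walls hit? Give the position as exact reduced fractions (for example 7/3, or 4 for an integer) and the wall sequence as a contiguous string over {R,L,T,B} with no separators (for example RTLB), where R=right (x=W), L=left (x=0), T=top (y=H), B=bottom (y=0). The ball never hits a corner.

1. t=1/3 → T at (17/3,7); v=(2,-3)
2. t=7/3 → B at (31/3,0); v=(2,3)
3. t=1/3 → R at (11,1); v=(-2,3)
4. t=2 → T at (7,7); v=(-2,-3)

Final position: (7,7)
Wall sequence: TBRT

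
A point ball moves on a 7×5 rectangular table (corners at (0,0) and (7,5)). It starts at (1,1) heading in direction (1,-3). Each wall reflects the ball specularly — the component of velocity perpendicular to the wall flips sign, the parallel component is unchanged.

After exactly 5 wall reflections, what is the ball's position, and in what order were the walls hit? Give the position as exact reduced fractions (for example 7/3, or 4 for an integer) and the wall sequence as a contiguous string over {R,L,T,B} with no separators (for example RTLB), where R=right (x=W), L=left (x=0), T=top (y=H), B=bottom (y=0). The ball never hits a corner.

1. t=1/3 → B at (4/3,0); v=(1,3)
2. t=5/3 → T at (3,5); v=(1,-3)
3. t=5/3 → B at (14/3,0); v=(1,3)
4. t=5/3 → T at (19/3,5); v=(1,-3)
5. t=2/3 → R at (7,3); v=(-1,-3)

Final position: (7,3)
Wall sequence: BTBTR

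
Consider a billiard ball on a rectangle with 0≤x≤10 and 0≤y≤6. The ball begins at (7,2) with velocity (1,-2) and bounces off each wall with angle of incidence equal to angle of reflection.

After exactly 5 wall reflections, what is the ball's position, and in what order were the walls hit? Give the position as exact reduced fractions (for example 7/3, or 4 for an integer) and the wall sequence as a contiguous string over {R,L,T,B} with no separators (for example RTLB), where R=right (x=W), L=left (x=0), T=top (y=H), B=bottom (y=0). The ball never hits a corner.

1. t=1 → B at (8,0); v=(1,2)
2. t=2 → R at (10,4); v=(-1,2)
3. t=1 → T at (9,6); v=(-1,-2)
4. t=3 → B at (6,0); v=(-1,2)
5. t=3 → T at (3,6); v=(-1,-2)

Final position: (3,6)
Wall sequence: BRTBT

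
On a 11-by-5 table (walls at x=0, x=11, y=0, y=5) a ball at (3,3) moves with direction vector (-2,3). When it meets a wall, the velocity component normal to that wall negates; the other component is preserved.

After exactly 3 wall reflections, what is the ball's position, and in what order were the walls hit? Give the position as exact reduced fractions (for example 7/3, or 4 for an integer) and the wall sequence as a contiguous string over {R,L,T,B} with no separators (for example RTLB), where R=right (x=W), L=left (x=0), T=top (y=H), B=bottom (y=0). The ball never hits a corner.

Final position: (5/3,0)
Wall sequence: TLB

1. t=2/3 → T at (5/3,5); v=(-2,-3)
2. t=5/6 → L at (0,5/2); v=(2,-3)
3. t=5/6 → B at (5/3,0); v=(2,3)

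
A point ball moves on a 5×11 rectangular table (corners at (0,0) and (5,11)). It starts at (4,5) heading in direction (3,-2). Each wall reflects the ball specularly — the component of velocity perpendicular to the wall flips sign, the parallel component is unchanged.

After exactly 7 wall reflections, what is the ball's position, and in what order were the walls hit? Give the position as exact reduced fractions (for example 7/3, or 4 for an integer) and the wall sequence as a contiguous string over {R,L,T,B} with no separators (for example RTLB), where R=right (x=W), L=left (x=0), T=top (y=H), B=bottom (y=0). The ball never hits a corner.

Final position: (2,11)
Wall sequence: RLBRLRT

1. t=1/3 → R at (5,13/3); v=(-3,-2)
2. t=5/3 → L at (0,1); v=(3,-2)
3. t=1/2 → B at (3/2,0); v=(3,2)
4. t=7/6 → R at (5,7/3); v=(-3,2)
5. t=5/3 → L at (0,17/3); v=(3,2)
6. t=5/3 → R at (5,9); v=(-3,2)
7. t=1 → T at (2,11); v=(-3,-2)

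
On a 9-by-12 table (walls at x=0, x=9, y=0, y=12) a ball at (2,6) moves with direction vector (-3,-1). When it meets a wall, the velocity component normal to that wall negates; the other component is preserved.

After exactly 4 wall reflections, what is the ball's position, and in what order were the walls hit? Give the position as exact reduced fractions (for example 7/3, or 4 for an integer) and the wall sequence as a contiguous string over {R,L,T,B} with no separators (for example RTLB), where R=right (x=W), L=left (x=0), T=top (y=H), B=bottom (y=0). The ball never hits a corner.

Final position: (0,2/3)
Wall sequence: LRBL

1. t=2/3 → L at (0,16/3); v=(3,-1)
2. t=3 → R at (9,7/3); v=(-3,-1)
3. t=7/3 → B at (2,0); v=(-3,1)
4. t=2/3 → L at (0,2/3); v=(3,1)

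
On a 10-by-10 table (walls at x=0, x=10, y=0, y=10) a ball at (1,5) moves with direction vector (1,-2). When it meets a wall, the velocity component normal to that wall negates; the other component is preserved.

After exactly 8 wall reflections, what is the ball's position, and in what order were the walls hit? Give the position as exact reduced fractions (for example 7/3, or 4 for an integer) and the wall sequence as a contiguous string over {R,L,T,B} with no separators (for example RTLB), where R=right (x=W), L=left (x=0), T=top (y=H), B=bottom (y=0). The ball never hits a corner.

Final position: (17/2,10)
Wall sequence: BTRBTLBT

1. t=5/2 → B at (7/2,0); v=(1,2)
2. t=5 → T at (17/2,10); v=(1,-2)
3. t=3/2 → R at (10,7); v=(-1,-2)
4. t=7/2 → B at (13/2,0); v=(-1,2)
5. t=5 → T at (3/2,10); v=(-1,-2)
6. t=3/2 → L at (0,7); v=(1,-2)
7. t=7/2 → B at (7/2,0); v=(1,2)
8. t=5 → T at (17/2,10); v=(1,-2)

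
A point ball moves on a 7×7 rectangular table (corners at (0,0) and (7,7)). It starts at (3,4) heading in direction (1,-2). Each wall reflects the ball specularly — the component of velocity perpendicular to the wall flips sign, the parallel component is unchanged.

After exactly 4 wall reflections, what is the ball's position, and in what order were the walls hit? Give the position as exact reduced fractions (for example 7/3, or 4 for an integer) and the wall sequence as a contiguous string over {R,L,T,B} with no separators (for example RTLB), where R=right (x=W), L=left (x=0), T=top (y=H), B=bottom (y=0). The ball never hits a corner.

Final position: (2,0)
Wall sequence: BRTB

1. t=2 → B at (5,0); v=(1,2)
2. t=2 → R at (7,4); v=(-1,2)
3. t=3/2 → T at (11/2,7); v=(-1,-2)
4. t=7/2 → B at (2,0); v=(-1,2)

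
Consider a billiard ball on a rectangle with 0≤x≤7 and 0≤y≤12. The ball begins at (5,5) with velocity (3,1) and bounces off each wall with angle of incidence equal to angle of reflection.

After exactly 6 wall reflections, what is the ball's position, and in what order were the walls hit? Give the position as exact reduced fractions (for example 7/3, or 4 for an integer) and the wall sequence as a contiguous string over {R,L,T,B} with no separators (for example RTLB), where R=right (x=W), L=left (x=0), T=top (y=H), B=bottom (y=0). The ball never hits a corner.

1. t=2/3 → R at (7,17/3); v=(-3,1)
2. t=7/3 → L at (0,8); v=(3,1)
3. t=7/3 → R at (7,31/3); v=(-3,1)
4. t=5/3 → T at (2,12); v=(-3,-1)
5. t=2/3 → L at (0,34/3); v=(3,-1)
6. t=7/3 → R at (7,9); v=(-3,-1)

Final position: (7,9)
Wall sequence: RLRTLR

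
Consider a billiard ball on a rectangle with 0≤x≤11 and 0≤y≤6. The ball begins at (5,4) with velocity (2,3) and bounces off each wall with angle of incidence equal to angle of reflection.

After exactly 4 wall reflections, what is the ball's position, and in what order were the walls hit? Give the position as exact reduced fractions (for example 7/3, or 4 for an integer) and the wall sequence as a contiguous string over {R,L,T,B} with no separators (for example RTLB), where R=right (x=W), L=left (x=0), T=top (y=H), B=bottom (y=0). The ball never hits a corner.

1. t=2/3 → T at (19/3,6); v=(2,-3)
2. t=2 → B at (31/3,0); v=(2,3)
3. t=1/3 → R at (11,1); v=(-2,3)
4. t=5/3 → T at (23/3,6); v=(-2,-3)

Final position: (23/3,6)
Wall sequence: TBRT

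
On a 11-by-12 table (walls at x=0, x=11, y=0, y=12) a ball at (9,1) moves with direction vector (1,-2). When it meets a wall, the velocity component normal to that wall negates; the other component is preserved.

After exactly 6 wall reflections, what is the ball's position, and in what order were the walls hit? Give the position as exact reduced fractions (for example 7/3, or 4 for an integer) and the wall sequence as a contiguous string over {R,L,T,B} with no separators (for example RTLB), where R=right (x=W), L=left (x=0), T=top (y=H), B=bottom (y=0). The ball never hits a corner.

1. t=1/2 → B at (19/2,0); v=(1,2)
2. t=3/2 → R at (11,3); v=(-1,2)
3. t=9/2 → T at (13/2,12); v=(-1,-2)
4. t=6 → B at (1/2,0); v=(-1,2)
5. t=1/2 → L at (0,1); v=(1,2)
6. t=11/2 → T at (11/2,12); v=(1,-2)

Final position: (11/2,12)
Wall sequence: BRTBLT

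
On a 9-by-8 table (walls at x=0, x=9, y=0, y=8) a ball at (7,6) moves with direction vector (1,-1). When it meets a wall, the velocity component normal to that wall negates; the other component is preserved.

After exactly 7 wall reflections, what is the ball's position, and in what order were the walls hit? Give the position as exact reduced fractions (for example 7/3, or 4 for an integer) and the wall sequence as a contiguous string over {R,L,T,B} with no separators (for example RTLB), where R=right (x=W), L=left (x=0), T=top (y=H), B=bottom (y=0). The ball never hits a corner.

1. t=2 → R at (9,4); v=(-1,-1)
2. t=4 → B at (5,0); v=(-1,1)
3. t=5 → L at (0,5); v=(1,1)
4. t=3 → T at (3,8); v=(1,-1)
5. t=6 → R at (9,2); v=(-1,-1)
6. t=2 → B at (7,0); v=(-1,1)
7. t=7 → L at (0,7); v=(1,1)

Final position: (0,7)
Wall sequence: RBLTRBL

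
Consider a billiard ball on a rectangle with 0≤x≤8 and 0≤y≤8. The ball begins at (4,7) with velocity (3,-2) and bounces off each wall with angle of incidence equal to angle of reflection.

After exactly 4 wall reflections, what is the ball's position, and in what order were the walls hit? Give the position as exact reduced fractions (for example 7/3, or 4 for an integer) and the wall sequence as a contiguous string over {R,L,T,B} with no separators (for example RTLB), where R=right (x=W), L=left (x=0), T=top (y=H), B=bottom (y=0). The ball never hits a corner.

Final position: (8,19/3)
Wall sequence: RBLR

1. t=4/3 → R at (8,13/3); v=(-3,-2)
2. t=13/6 → B at (3/2,0); v=(-3,2)
3. t=1/2 → L at (0,1); v=(3,2)
4. t=8/3 → R at (8,19/3); v=(-3,2)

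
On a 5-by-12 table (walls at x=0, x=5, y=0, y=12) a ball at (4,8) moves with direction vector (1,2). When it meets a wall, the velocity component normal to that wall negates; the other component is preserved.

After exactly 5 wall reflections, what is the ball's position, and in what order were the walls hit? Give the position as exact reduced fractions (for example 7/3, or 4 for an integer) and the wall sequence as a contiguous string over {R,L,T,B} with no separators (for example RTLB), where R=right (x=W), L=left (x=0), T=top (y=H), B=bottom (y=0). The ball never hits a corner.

Final position: (5,6)
Wall sequence: RTLBR

1. t=1 → R at (5,10); v=(-1,2)
2. t=1 → T at (4,12); v=(-1,-2)
3. t=4 → L at (0,4); v=(1,-2)
4. t=2 → B at (2,0); v=(1,2)
5. t=3 → R at (5,6); v=(-1,2)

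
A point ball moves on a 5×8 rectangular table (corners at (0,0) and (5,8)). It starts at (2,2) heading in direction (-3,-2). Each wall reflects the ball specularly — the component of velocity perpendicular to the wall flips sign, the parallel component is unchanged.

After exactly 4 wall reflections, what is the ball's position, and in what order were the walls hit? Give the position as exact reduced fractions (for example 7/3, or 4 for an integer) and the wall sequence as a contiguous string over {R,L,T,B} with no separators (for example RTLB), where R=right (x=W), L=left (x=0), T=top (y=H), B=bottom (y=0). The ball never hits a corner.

Final position: (0,6)
Wall sequence: LBRL

1. t=2/3 → L at (0,2/3); v=(3,-2)
2. t=1/3 → B at (1,0); v=(3,2)
3. t=4/3 → R at (5,8/3); v=(-3,2)
4. t=5/3 → L at (0,6); v=(3,2)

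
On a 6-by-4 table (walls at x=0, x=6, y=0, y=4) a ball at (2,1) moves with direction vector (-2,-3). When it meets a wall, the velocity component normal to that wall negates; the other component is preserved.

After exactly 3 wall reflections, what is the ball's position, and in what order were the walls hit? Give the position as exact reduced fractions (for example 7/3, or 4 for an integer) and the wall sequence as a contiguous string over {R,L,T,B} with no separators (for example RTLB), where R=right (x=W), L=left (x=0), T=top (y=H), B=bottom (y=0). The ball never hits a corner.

Final position: (4/3,4)
Wall sequence: BLT

1. t=1/3 → B at (4/3,0); v=(-2,3)
2. t=2/3 → L at (0,2); v=(2,3)
3. t=2/3 → T at (4/3,4); v=(2,-3)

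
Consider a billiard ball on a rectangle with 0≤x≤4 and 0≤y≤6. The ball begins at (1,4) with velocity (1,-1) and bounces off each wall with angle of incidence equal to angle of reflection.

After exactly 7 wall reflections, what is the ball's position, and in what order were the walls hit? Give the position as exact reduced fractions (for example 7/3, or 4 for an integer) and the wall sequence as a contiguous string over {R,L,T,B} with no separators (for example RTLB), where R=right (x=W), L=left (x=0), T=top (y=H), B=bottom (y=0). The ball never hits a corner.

Final position: (1,0)
Wall sequence: RBLTRLB

1. t=3 → R at (4,1); v=(-1,-1)
2. t=1 → B at (3,0); v=(-1,1)
3. t=3 → L at (0,3); v=(1,1)
4. t=3 → T at (3,6); v=(1,-1)
5. t=1 → R at (4,5); v=(-1,-1)
6. t=4 → L at (0,1); v=(1,-1)
7. t=1 → B at (1,0); v=(1,1)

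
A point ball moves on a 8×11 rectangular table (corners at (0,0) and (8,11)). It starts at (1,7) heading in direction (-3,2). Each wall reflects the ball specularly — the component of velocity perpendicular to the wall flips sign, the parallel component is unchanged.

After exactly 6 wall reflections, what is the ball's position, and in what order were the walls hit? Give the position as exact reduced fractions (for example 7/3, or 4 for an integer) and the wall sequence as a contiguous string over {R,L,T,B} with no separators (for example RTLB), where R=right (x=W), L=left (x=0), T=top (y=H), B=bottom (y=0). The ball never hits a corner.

Final position: (8,5/3)
Wall sequence: LTRLBR

1. t=1/3 → L at (0,23/3); v=(3,2)
2. t=5/3 → T at (5,11); v=(3,-2)
3. t=1 → R at (8,9); v=(-3,-2)
4. t=8/3 → L at (0,11/3); v=(3,-2)
5. t=11/6 → B at (11/2,0); v=(3,2)
6. t=5/6 → R at (8,5/3); v=(-3,2)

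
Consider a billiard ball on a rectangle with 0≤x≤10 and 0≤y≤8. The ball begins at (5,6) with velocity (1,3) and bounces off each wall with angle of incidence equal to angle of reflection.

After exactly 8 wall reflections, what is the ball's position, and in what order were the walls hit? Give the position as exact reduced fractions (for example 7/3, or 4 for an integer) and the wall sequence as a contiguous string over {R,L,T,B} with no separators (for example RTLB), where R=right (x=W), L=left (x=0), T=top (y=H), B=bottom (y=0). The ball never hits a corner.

1. t=2/3 → T at (17/3,8); v=(1,-3)
2. t=8/3 → B at (25/3,0); v=(1,3)
3. t=5/3 → R at (10,5); v=(-1,3)
4. t=1 → T at (9,8); v=(-1,-3)
5. t=8/3 → B at (19/3,0); v=(-1,3)
6. t=8/3 → T at (11/3,8); v=(-1,-3)
7. t=8/3 → B at (1,0); v=(-1,3)
8. t=1 → L at (0,3); v=(1,3)

Final position: (0,3)
Wall sequence: TBRTBTBL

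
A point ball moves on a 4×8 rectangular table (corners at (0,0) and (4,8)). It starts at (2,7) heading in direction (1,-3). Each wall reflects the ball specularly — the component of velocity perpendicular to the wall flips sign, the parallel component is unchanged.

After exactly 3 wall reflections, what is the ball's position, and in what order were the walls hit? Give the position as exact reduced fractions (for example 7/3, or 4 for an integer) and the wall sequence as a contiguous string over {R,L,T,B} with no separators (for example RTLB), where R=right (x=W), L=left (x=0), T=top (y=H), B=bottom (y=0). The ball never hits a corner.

1. t=2 → R at (4,1); v=(-1,-3)
2. t=1/3 → B at (11/3,0); v=(-1,3)
3. t=8/3 → T at (1,8); v=(-1,-3)

Final position: (1,8)
Wall sequence: RBT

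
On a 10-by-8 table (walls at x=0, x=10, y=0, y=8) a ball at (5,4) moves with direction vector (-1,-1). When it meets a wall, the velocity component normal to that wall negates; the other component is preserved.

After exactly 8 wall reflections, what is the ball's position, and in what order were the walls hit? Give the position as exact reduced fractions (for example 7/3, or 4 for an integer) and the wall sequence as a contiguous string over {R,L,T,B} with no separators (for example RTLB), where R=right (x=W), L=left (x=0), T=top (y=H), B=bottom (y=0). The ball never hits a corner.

1. t=4 → B at (1,0); v=(-1,1)
2. t=1 → L at (0,1); v=(1,1)
3. t=7 → T at (7,8); v=(1,-1)
4. t=3 → R at (10,5); v=(-1,-1)
5. t=5 → B at (5,0); v=(-1,1)
6. t=5 → L at (0,5); v=(1,1)
7. t=3 → T at (3,8); v=(1,-1)
8. t=7 → R at (10,1); v=(-1,-1)

Final position: (10,1)
Wall sequence: BLTRBLTR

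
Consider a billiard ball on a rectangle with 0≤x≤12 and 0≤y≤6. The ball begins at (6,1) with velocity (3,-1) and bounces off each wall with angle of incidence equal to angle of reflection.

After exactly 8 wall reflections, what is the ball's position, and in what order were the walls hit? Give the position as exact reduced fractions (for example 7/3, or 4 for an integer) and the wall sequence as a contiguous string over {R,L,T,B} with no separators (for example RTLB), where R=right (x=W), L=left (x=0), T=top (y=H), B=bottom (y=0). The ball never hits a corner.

1. t=1 → B at (9,0); v=(3,1)
2. t=1 → R at (12,1); v=(-3,1)
3. t=4 → L at (0,5); v=(3,1)
4. t=1 → T at (3,6); v=(3,-1)
5. t=3 → R at (12,3); v=(-3,-1)
6. t=3 → B at (3,0); v=(-3,1)
7. t=1 → L at (0,1); v=(3,1)
8. t=4 → R at (12,5); v=(-3,1)

Final position: (12,5)
Wall sequence: BRLTRBLR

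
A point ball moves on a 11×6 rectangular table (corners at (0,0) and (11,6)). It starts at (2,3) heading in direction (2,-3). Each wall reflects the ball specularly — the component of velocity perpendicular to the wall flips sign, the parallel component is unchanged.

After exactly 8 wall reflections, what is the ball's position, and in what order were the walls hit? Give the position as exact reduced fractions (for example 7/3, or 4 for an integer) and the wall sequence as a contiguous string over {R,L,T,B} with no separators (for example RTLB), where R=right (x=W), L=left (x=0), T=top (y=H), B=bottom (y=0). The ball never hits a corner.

1. t=1 → B at (4,0); v=(2,3)
2. t=2 → T at (8,6); v=(2,-3)
3. t=3/2 → R at (11,3/2); v=(-2,-3)
4. t=1/2 → B at (10,0); v=(-2,3)
5. t=2 → T at (6,6); v=(-2,-3)
6. t=2 → B at (2,0); v=(-2,3)
7. t=1 → L at (0,3); v=(2,3)
8. t=1 → T at (2,6); v=(2,-3)

Final position: (2,6)
Wall sequence: BTRBTBLT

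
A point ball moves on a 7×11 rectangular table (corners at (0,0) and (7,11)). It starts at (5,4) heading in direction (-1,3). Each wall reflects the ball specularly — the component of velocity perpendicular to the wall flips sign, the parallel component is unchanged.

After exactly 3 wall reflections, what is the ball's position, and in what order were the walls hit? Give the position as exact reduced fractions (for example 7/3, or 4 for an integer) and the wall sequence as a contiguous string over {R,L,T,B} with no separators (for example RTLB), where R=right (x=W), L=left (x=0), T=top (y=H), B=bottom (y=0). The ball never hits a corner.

1. t=7/3 → T at (8/3,11); v=(-1,-3)
2. t=8/3 → L at (0,3); v=(1,-3)
3. t=1 → B at (1,0); v=(1,3)

Final position: (1,0)
Wall sequence: TLB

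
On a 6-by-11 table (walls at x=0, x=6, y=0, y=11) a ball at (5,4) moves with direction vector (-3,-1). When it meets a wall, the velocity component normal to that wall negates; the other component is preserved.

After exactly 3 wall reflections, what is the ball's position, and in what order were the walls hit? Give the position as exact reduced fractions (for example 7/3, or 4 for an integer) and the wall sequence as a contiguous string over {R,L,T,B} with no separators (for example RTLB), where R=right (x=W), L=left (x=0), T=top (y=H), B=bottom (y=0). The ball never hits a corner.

1. t=5/3 → L at (0,7/3); v=(3,-1)
2. t=2 → R at (6,1/3); v=(-3,-1)
3. t=1/3 → B at (5,0); v=(-3,1)

Final position: (5,0)
Wall sequence: LRB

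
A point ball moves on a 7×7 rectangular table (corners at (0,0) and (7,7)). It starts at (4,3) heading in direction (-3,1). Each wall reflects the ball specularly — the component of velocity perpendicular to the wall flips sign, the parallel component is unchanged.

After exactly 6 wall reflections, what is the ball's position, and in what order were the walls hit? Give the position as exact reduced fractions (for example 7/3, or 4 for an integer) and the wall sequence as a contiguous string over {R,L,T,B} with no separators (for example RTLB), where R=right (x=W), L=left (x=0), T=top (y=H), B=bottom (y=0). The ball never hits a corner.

1. t=4/3 → L at (0,13/3); v=(3,1)
2. t=7/3 → R at (7,20/3); v=(-3,1)
3. t=1/3 → T at (6,7); v=(-3,-1)
4. t=2 → L at (0,5); v=(3,-1)
5. t=7/3 → R at (7,8/3); v=(-3,-1)
6. t=7/3 → L at (0,1/3); v=(3,-1)

Final position: (0,1/3)
Wall sequence: LRTLRL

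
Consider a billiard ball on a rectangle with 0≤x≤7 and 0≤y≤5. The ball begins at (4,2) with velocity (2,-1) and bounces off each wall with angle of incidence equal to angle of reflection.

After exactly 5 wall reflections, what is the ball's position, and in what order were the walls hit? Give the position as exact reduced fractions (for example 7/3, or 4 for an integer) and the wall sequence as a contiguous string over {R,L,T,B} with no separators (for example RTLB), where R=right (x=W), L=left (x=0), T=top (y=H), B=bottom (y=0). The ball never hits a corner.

1. t=3/2 → R at (7,1/2); v=(-2,-1)
2. t=1/2 → B at (6,0); v=(-2,1)
3. t=3 → L at (0,3); v=(2,1)
4. t=2 → T at (4,5); v=(2,-1)
5. t=3/2 → R at (7,7/2); v=(-2,-1)

Final position: (7,7/2)
Wall sequence: RBLTR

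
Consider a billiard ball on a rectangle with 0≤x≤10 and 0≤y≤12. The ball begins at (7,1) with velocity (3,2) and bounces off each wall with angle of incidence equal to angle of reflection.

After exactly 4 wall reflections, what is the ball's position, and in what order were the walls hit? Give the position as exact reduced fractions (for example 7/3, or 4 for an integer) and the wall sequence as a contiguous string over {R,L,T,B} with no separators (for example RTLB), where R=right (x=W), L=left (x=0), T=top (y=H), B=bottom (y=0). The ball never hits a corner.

Final position: (10,23/3)
Wall sequence: RLTR

1. t=1 → R at (10,3); v=(-3,2)
2. t=10/3 → L at (0,29/3); v=(3,2)
3. t=7/6 → T at (7/2,12); v=(3,-2)
4. t=13/6 → R at (10,23/3); v=(-3,-2)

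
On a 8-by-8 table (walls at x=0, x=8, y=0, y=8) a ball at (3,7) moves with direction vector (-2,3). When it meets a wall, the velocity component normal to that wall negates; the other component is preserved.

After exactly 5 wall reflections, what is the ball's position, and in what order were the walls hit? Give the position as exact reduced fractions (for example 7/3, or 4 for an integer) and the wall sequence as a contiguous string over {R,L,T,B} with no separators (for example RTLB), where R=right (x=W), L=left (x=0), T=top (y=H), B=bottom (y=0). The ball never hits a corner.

1. t=1/3 → T at (7/3,8); v=(-2,-3)
2. t=7/6 → L at (0,9/2); v=(2,-3)
3. t=3/2 → B at (3,0); v=(2,3)
4. t=5/2 → R at (8,15/2); v=(-2,3)
5. t=1/6 → T at (23/3,8); v=(-2,-3)

Final position: (23/3,8)
Wall sequence: TLBRT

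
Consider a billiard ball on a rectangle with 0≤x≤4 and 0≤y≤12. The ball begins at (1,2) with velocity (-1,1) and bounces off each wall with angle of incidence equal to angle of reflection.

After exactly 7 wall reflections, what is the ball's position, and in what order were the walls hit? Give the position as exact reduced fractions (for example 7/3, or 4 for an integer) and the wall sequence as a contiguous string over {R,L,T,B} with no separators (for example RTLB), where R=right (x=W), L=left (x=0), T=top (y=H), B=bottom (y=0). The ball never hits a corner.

Final position: (4,1)
Wall sequence: LRLTRLR

1. t=1 → L at (0,3); v=(1,1)
2. t=4 → R at (4,7); v=(-1,1)
3. t=4 → L at (0,11); v=(1,1)
4. t=1 → T at (1,12); v=(1,-1)
5. t=3 → R at (4,9); v=(-1,-1)
6. t=4 → L at (0,5); v=(1,-1)
7. t=4 → R at (4,1); v=(-1,-1)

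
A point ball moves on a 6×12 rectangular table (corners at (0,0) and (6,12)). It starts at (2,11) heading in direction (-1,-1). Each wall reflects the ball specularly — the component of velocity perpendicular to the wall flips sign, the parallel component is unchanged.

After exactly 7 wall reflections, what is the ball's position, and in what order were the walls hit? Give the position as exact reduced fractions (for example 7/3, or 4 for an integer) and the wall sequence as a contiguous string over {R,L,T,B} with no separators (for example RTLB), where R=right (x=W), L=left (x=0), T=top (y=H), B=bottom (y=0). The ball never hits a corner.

Final position: (0,9)
Wall sequence: LRBLRTL

1. t=2 → L at (0,9); v=(1,-1)
2. t=6 → R at (6,3); v=(-1,-1)
3. t=3 → B at (3,0); v=(-1,1)
4. t=3 → L at (0,3); v=(1,1)
5. t=6 → R at (6,9); v=(-1,1)
6. t=3 → T at (3,12); v=(-1,-1)
7. t=3 → L at (0,9); v=(1,-1)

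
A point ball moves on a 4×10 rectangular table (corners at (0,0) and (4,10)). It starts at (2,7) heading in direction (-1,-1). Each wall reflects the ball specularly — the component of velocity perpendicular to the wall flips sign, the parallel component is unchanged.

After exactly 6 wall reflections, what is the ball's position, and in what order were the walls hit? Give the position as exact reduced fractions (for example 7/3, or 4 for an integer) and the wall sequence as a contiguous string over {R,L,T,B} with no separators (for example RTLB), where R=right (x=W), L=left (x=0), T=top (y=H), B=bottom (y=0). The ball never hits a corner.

1. t=2 → L at (0,5); v=(1,-1)
2. t=4 → R at (4,1); v=(-1,-1)
3. t=1 → B at (3,0); v=(-1,1)
4. t=3 → L at (0,3); v=(1,1)
5. t=4 → R at (4,7); v=(-1,1)
6. t=3 → T at (1,10); v=(-1,-1)

Final position: (1,10)
Wall sequence: LRBLRT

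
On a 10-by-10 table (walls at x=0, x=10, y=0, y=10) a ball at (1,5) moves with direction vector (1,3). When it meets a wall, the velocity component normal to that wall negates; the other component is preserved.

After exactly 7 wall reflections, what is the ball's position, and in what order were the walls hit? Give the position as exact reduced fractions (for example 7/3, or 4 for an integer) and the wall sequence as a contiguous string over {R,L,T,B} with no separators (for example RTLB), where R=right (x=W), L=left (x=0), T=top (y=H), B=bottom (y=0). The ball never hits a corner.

Final position: (2/3,0)
Wall sequence: TBTRBTB

1. t=5/3 → T at (8/3,10); v=(1,-3)
2. t=10/3 → B at (6,0); v=(1,3)
3. t=10/3 → T at (28/3,10); v=(1,-3)
4. t=2/3 → R at (10,8); v=(-1,-3)
5. t=8/3 → B at (22/3,0); v=(-1,3)
6. t=10/3 → T at (4,10); v=(-1,-3)
7. t=10/3 → B at (2/3,0); v=(-1,3)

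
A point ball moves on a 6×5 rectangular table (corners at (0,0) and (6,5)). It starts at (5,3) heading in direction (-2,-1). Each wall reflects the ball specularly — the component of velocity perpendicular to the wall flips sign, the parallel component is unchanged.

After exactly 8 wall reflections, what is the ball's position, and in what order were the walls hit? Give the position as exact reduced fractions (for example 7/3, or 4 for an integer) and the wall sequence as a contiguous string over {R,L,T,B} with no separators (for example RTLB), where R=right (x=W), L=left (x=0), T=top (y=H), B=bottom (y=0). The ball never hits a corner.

Final position: (0,3/2)
Wall sequence: LBRTLRBL

1. t=5/2 → L at (0,1/2); v=(2,-1)
2. t=1/2 → B at (1,0); v=(2,1)
3. t=5/2 → R at (6,5/2); v=(-2,1)
4. t=5/2 → T at (1,5); v=(-2,-1)
5. t=1/2 → L at (0,9/2); v=(2,-1)
6. t=3 → R at (6,3/2); v=(-2,-1)
7. t=3/2 → B at (3,0); v=(-2,1)
8. t=3/2 → L at (0,3/2); v=(2,1)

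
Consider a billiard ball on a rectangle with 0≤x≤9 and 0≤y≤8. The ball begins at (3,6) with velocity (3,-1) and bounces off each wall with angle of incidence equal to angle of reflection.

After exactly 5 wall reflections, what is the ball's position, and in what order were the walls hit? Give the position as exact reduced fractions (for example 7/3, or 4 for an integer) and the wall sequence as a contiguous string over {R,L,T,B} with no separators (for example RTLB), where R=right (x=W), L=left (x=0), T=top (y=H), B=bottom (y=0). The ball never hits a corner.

Final position: (0,5)
Wall sequence: RLBRL

1. t=2 → R at (9,4); v=(-3,-1)
2. t=3 → L at (0,1); v=(3,-1)
3. t=1 → B at (3,0); v=(3,1)
4. t=2 → R at (9,2); v=(-3,1)
5. t=3 → L at (0,5); v=(3,1)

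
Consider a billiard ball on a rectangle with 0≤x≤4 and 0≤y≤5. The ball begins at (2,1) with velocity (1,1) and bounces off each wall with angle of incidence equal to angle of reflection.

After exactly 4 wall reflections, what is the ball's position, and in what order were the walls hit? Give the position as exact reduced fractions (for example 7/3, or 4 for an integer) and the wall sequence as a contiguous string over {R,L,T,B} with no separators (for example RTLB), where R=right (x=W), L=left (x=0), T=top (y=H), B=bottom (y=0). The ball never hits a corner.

1. t=2 → R at (4,3); v=(-1,1)
2. t=2 → T at (2,5); v=(-1,-1)
3. t=2 → L at (0,3); v=(1,-1)
4. t=3 → B at (3,0); v=(1,1)

Final position: (3,0)
Wall sequence: RTLB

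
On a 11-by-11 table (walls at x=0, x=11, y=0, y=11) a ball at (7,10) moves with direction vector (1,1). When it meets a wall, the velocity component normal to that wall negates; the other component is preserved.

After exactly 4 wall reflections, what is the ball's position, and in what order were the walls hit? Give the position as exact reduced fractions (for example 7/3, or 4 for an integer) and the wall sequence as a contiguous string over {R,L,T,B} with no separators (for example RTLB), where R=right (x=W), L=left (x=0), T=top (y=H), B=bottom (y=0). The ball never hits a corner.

1. t=1 → T at (8,11); v=(1,-1)
2. t=3 → R at (11,8); v=(-1,-1)
3. t=8 → B at (3,0); v=(-1,1)
4. t=3 → L at (0,3); v=(1,1)

Final position: (0,3)
Wall sequence: TRBL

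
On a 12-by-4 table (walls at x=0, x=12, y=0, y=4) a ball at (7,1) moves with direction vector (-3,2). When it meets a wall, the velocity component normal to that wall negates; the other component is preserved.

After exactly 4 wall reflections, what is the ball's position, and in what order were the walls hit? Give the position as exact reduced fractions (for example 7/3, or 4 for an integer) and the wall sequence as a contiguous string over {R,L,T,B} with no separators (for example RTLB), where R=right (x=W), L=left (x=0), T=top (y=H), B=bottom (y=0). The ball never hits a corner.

1. t=3/2 → T at (5/2,4); v=(-3,-2)
2. t=5/6 → L at (0,7/3); v=(3,-2)
3. t=7/6 → B at (7/2,0); v=(3,2)
4. t=2 → T at (19/2,4); v=(3,-2)

Final position: (19/2,4)
Wall sequence: TLBT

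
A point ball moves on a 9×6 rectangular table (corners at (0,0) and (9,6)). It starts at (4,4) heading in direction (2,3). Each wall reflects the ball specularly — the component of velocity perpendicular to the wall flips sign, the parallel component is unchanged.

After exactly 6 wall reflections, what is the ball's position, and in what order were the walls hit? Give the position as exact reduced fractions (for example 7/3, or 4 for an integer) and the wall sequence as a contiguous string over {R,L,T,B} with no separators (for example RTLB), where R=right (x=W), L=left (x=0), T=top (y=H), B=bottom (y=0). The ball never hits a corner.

1. t=2/3 → T at (16/3,6); v=(2,-3)
2. t=11/6 → R at (9,1/2); v=(-2,-3)
3. t=1/6 → B at (26/3,0); v=(-2,3)
4. t=2 → T at (14/3,6); v=(-2,-3)
5. t=2 → B at (2/3,0); v=(-2,3)
6. t=1/3 → L at (0,1); v=(2,3)

Final position: (0,1)
Wall sequence: TRBTBL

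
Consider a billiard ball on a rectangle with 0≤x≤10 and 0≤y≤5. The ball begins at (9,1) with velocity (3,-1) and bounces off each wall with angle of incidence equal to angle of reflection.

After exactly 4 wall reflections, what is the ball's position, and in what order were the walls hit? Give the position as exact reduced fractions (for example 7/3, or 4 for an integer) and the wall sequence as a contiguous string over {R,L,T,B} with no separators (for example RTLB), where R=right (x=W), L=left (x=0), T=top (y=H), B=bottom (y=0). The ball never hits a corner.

Final position: (7,5)
Wall sequence: RBLT

1. t=1/3 → R at (10,2/3); v=(-3,-1)
2. t=2/3 → B at (8,0); v=(-3,1)
3. t=8/3 → L at (0,8/3); v=(3,1)
4. t=7/3 → T at (7,5); v=(3,-1)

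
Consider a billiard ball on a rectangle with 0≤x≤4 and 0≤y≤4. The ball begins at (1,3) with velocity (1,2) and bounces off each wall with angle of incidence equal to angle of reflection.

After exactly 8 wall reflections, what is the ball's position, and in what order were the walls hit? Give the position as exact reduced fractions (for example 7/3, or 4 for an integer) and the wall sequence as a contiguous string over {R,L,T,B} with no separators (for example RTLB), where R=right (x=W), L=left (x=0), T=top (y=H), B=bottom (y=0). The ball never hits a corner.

Final position: (7/2,0)
Wall sequence: TBRTBLTB

1. t=1/2 → T at (3/2,4); v=(1,-2)
2. t=2 → B at (7/2,0); v=(1,2)
3. t=1/2 → R at (4,1); v=(-1,2)
4. t=3/2 → T at (5/2,4); v=(-1,-2)
5. t=2 → B at (1/2,0); v=(-1,2)
6. t=1/2 → L at (0,1); v=(1,2)
7. t=3/2 → T at (3/2,4); v=(1,-2)
8. t=2 → B at (7/2,0); v=(1,2)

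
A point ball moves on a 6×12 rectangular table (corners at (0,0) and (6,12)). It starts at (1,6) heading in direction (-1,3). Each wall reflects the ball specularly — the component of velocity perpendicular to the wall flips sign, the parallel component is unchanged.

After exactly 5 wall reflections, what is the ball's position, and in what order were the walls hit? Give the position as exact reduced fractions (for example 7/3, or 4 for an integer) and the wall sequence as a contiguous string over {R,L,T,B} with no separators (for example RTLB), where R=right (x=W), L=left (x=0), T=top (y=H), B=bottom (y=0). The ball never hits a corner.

Final position: (3,12)
Wall sequence: LTBRT

1. t=1 → L at (0,9); v=(1,3)
2. t=1 → T at (1,12); v=(1,-3)
3. t=4 → B at (5,0); v=(1,3)
4. t=1 → R at (6,3); v=(-1,3)
5. t=3 → T at (3,12); v=(-1,-3)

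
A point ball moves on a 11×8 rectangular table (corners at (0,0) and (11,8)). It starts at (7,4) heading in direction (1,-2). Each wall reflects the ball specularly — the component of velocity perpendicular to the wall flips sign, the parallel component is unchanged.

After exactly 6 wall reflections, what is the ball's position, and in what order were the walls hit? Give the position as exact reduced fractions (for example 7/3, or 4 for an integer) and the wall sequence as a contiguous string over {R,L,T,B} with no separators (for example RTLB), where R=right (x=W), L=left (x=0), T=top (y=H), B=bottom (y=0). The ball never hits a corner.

1. t=2 → B at (9,0); v=(1,2)
2. t=2 → R at (11,4); v=(-1,2)
3. t=2 → T at (9,8); v=(-1,-2)
4. t=4 → B at (5,0); v=(-1,2)
5. t=4 → T at (1,8); v=(-1,-2)
6. t=1 → L at (0,6); v=(1,-2)

Final position: (0,6)
Wall sequence: BRTBTL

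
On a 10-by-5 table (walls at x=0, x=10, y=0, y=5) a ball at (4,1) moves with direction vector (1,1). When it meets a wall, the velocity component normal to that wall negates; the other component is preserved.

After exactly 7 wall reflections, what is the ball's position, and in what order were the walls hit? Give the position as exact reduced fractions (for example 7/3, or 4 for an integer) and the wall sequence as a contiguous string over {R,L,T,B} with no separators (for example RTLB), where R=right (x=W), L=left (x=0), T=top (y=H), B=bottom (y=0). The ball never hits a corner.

1. t=4 → T at (8,5); v=(1,-1)
2. t=2 → R at (10,3); v=(-1,-1)
3. t=3 → B at (7,0); v=(-1,1)
4. t=5 → T at (2,5); v=(-1,-1)
5. t=2 → L at (0,3); v=(1,-1)
6. t=3 → B at (3,0); v=(1,1)
7. t=5 → T at (8,5); v=(1,-1)

Final position: (8,5)
Wall sequence: TRBTLBT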